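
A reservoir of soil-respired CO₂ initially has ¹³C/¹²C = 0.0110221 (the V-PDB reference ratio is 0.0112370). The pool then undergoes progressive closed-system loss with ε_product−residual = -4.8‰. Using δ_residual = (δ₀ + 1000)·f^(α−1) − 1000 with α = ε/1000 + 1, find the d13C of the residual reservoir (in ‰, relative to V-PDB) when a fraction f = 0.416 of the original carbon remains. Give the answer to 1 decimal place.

-15.0‰

δ₀ = (0.0110221/0.0112370 − 1)×1000 = (0.980876 − 1)×1000 = -19.124‰
α − 1 = ε/1000 = -0.0048
f^(α−1) = 0.416^(-0.0048) = 1.004219
δ_res = (-19.124 + 1000) × 1.004219 − 1000 = 985.014 − 1000 = -14.99‰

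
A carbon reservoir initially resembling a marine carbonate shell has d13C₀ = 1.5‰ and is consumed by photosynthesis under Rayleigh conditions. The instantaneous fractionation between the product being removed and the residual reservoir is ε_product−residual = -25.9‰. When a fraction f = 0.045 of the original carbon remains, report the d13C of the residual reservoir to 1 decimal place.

85.3‰

Rayleigh residual: δ_res = (δ₀ + 1000)·f^(α−1) − 1000
α = ε/1000 + 1 = 0.97410, so α − 1 = -0.02590
f^(α−1) = 0.045^(-0.02590) = 1.083632
δ_res = (1.5 + 1000) × 1.083632 − 1000 = 1085.257 − 1000 = 85.26‰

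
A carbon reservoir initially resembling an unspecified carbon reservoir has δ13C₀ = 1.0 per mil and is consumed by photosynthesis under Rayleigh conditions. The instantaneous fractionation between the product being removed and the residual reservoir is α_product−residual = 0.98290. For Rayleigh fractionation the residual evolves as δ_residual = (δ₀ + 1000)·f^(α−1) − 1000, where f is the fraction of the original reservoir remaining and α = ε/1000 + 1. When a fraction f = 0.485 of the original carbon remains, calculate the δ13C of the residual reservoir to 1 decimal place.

13.5 per mil

Rayleigh residual: δ_res = (δ₀ + 1000)·f^(α−1) − 1000
α − 1 = -0.01710
f^(α−1) = 0.485^(-0.01710) = 1.012451
δ_res = (1.0 + 1000) × 1.012451 − 1000 = 1013.463 − 1000 = 13.46 per mil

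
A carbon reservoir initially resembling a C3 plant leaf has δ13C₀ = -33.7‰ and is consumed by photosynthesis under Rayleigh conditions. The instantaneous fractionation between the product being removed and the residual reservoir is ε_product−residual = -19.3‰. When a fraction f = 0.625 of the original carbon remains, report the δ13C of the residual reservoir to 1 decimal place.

-24.9‰

Rayleigh residual: δ_res = (δ₀ + 1000)·f^(α−1) − 1000
α = ε/1000 + 1 = 0.98070, so α − 1 = -0.01930
f^(α−1) = 0.625^(-0.01930) = 1.009112
δ_res = (-33.7 + 1000) × 1.009112 − 1000 = 975.105 − 1000 = -24.89‰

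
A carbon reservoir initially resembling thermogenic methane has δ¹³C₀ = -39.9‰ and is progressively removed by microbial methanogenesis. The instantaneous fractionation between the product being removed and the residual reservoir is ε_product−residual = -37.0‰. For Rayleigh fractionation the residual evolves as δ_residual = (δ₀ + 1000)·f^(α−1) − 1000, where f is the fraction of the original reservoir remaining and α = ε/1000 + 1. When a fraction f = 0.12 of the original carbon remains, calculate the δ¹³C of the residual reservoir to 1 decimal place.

38.5‰

Rayleigh residual: δ_res = (δ₀ + 1000)·f^(α−1) − 1000
α = ε/1000 + 1 = 0.96300, so α − 1 = -0.03700
f^(α−1) = 0.12^(-0.03700) = 1.081609
δ_res = (-39.9 + 1000) × 1.081609 − 1000 = 1038.453 − 1000 = 38.45‰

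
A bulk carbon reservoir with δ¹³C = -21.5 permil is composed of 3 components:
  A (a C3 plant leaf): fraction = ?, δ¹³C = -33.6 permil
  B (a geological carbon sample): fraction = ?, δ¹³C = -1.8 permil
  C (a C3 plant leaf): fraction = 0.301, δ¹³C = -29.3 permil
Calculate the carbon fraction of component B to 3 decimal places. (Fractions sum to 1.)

Let f_B and f_A be the unknown fractions; fractions sum to 1 so f_B + f_A = 0.699.
Mass balance: Σ fᵢ·δᵢ = δ_bulk ⇒ f_B·(-1.8) + f_A·(-33.6) = -21.5 − (-8.819) = -12.681
Substitute f_A = 0.699 − f_B:
f_B·(-1.8 − -33.6) = -12.681 − 0.699×(-33.6) = 10.806
f_B = 10.806 / 31.8 = 0.3398

0.340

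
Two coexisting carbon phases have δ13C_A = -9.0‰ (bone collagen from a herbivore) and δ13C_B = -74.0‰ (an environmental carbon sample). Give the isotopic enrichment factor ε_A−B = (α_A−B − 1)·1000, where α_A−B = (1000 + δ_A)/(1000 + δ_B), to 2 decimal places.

70.19‰

α_A−B = (1000 + -9.0) / (1000 + -74.0) = 991.0 / 926.0 = 1.070194
ε_A−B = (1.070194 − 1) × 1000 = 70.194‰
(The approximation ε ≈ δ_A − δ_B would give 65.0‰.)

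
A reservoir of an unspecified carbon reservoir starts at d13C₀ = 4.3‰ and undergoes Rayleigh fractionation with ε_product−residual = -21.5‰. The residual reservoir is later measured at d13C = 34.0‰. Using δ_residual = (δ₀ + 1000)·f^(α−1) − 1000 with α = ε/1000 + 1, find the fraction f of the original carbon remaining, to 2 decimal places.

0.26

α − 1 = ε/1000 = -0.0215
(δ_res + 1000)/(δ₀ + 1000) = (34.0 + 1000)/(4.3 + 1000) = 1034.0/1004.3 = 1.029573
f = 1.029573^(1/-0.0215) = exp(ln(1.029573)/-0.0215) = exp(0.02914/-0.0215)
f = exp(-1.3555) = 0.2578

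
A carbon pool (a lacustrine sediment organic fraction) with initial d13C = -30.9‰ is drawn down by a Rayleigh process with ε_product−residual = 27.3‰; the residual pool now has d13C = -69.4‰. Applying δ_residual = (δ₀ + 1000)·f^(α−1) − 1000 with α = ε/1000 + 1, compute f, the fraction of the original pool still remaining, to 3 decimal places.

α − 1 = ε/1000 = 0.0273
(δ_res + 1000)/(δ₀ + 1000) = (-69.4 + 1000)/(-30.9 + 1000) = 930.6/969.1 = 0.960272
f = 0.960272^(1/0.0273) = exp(ln(0.960272)/0.0273) = exp(-0.04054/0.0273)
f = exp(-1.4849) = 0.2265

0.227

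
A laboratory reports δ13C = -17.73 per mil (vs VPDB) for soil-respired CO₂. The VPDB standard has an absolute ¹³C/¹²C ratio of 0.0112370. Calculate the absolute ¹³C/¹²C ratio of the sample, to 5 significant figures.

R_sample = R_standard × (δ13C/1000 + 1)
R_sample = 0.0112370 × (-17.73/1000 + 1) = 0.0112370 × 0.982270
R_sample = 0.0110378

0.011038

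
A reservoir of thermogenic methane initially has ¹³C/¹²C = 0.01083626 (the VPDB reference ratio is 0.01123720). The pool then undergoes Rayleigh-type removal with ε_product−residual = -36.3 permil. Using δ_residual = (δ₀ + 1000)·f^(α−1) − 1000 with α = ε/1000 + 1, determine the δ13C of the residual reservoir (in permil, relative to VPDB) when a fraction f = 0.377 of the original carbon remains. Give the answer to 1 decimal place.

δ₀ = (0.01083626/0.01123720 − 1)×1000 = (0.964320 − 1)×1000 = -35.680 permil
α − 1 = ε/1000 = -0.0363
f^(α−1) = 0.377^(-0.0363) = 1.036045
δ_res = (-35.680 + 1000) × 1.036045 − 1000 = 999.080 − 1000 = -0.92 permil

-0.9 permil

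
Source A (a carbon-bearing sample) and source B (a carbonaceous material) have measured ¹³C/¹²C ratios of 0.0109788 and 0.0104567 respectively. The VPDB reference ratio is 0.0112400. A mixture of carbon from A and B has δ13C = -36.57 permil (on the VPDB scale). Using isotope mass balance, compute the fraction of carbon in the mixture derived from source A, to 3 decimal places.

0.713

δ_A = (0.0109788/0.0112400 − 1)×1000 = (0.976762 − 1)×1000 = -23.238 permil
δ_B = (0.0104567/0.0112400 − 1)×1000 = (0.930311 − 1)×1000 = -69.689 permil
f_A = (δ_mix − δ_B)/(δ_A − δ_B) = (-36.57 − (-69.689))/(-23.238 − (-69.689))
f_A = 33.119 / 46.450 = 0.7130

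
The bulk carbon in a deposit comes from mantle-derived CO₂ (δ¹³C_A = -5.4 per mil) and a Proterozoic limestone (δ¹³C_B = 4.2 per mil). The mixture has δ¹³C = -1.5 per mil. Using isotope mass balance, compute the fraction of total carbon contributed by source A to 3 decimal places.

0.594

δ_mix = f_A·δ_A + (1 − f_A)·δ_B  ⇒  f_A = (δ_mix − δ_B)/(δ_A − δ_B)
f_A = (-1.5 − (4.2)) / (-5.4 − (4.2))
f_A = -5.7 / -9.6 = 0.5937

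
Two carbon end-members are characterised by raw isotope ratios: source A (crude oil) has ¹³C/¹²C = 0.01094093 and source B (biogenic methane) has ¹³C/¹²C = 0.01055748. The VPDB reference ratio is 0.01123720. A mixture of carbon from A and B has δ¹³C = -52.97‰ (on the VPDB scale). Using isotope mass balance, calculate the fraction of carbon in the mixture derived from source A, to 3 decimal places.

0.220

δ_A = (0.01094093/0.01123720 − 1)×1000 = (0.973635 − 1)×1000 = -26.365‰
δ_B = (0.01055748/0.01123720 − 1)×1000 = (0.939512 − 1)×1000 = -60.488‰
f_A = (δ_mix − δ_B)/(δ_A − δ_B) = (-52.97 − (-60.488))/(-26.365 − (-60.488))
f_A = 7.518 / 34.123 = 0.2203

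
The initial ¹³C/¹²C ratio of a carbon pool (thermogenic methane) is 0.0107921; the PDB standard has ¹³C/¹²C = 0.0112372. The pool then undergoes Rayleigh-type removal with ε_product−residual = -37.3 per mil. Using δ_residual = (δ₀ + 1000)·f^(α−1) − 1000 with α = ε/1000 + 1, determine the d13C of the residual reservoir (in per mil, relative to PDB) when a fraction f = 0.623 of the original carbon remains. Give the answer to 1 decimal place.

-22.5 per mil

δ₀ = (0.0107921/0.0112372 − 1)×1000 = (0.960390 − 1)×1000 = -39.610 per mil
α − 1 = ε/1000 = -0.0373
f^(α−1) = 0.623^(-0.0373) = 1.017807
δ_res = (-39.610 + 1000) × 1.017807 − 1000 = 977.493 − 1000 = -22.51 per mil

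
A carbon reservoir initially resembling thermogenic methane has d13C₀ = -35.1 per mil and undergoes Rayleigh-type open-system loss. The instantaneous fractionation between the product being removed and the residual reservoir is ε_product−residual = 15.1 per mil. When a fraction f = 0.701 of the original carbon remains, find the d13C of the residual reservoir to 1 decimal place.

-40.3 per mil

Rayleigh residual: δ_res = (δ₀ + 1000)·f^(α−1) − 1000
α = ε/1000 + 1 = 1.01510, so α − 1 = 0.01510
f^(α−1) = 0.701^(0.01510) = 0.994650
δ_res = (-35.1 + 1000) × 0.994650 − 1000 = 959.738 − 1000 = -40.26 per mil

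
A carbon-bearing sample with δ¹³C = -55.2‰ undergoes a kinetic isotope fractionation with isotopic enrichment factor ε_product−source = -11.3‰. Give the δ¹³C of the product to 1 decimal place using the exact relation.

-65.9‰

To first order, δ_product ≈ δ_source + ε = -66.5‰.
Exactly, δ_product = (δ_source + 1000)·(ε/1000 + 1) − 1000.
δ_product = (-55.2 + 1000) × (-11.3/1000 + 1) − 1000
δ_product = -65.88‰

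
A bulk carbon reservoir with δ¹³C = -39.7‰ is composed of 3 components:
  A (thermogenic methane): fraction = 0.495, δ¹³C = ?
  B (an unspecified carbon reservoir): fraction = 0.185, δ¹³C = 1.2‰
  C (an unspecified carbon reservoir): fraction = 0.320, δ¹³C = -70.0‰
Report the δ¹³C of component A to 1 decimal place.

Isotope mass balance: δ_bulk = Σ fᵢ·δᵢ.
-39.7 = 0.495×δ_A + 0.185×(1.2) + 0.320×(-70.0)
0.495·δ_A = -39.7 − (-22.178) = -17.522
δ_A = -17.522 / 0.495 = -35.40‰

-35.4‰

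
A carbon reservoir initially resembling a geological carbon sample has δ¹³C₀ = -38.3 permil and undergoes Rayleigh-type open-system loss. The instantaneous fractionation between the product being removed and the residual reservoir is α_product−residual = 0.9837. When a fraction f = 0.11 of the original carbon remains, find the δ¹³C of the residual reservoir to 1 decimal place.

-3.1 permil

Rayleigh residual: δ_res = (δ₀ + 1000)·f^(α−1) − 1000
α − 1 = -0.01630
f^(α−1) = 0.11^(-0.01630) = 1.036634
δ_res = (-38.3 + 1000) × 1.036634 − 1000 = 996.931 − 1000 = -3.07 permil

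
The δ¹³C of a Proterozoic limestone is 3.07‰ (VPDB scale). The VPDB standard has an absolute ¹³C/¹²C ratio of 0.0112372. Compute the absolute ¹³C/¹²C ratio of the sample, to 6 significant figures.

0.0112717

R_sample = R_standard × (δ¹³C/1000 + 1)
R_sample = 0.0112372 × (3.07/1000 + 1) = 0.0112372 × 1.003070
R_sample = 0.0112717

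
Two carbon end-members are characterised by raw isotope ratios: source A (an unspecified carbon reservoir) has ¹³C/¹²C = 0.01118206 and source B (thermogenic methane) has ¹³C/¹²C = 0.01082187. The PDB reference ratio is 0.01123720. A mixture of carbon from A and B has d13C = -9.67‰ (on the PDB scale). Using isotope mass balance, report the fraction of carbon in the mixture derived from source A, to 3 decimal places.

δ_A = (0.01118206/0.01123720 − 1)×1000 = (0.995093 − 1)×1000 = -4.907‰
δ_B = (0.01082187/0.01123720 − 1)×1000 = (0.963040 − 1)×1000 = -36.960‰
f_A = (δ_mix − δ_B)/(δ_A − δ_B) = (-9.67 − (-36.960))/(-4.907 − (-36.960))
f_A = 27.290 / 32.053 = 0.8514

0.851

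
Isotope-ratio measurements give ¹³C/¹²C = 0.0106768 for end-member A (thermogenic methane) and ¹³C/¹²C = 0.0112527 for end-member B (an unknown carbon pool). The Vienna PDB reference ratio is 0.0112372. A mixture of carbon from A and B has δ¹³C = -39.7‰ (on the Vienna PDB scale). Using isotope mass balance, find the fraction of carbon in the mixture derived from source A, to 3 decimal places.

0.802

δ_A = (0.0106768/0.0112372 − 1)×1000 = (0.950130 − 1)×1000 = -49.870‰
δ_B = (0.0112527/0.0112372 − 1)×1000 = (1.001379 − 1)×1000 = 1.379‰
f_A = (δ_mix − δ_B)/(δ_A − δ_B) = (-39.7 − (1.379))/(-49.870 − (1.379))
f_A = -41.079 / -51.249 = 0.8016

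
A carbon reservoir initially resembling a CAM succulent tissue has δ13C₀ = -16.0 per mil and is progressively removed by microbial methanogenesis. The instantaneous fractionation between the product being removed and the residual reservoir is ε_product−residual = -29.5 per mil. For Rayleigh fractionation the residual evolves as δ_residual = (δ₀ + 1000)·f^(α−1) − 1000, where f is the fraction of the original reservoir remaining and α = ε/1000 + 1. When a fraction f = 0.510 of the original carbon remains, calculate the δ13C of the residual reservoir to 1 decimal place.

3.7 per mil

Rayleigh residual: δ_res = (δ₀ + 1000)·f^(α−1) − 1000
α = ε/1000 + 1 = 0.97050, so α − 1 = -0.02950
f^(α−1) = 0.510^(-0.02950) = 1.020062
δ_res = (-16.0 + 1000) × 1.020062 − 1000 = 1003.741 − 1000 = 3.74 per mil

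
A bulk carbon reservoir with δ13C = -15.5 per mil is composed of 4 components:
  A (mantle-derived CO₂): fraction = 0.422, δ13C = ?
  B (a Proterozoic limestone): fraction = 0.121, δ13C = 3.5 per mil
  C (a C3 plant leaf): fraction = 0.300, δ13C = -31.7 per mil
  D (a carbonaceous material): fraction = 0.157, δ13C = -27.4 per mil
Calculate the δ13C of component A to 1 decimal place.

-5.0 per mil

Isotope mass balance: δ_bulk = Σ fᵢ·δᵢ.
-15.5 = 0.422×δ_A + 0.121×(3.5) + 0.300×(-31.7) + 0.157×(-27.4)
0.422·δ_A = -15.5 − (-13.388) = -2.112
δ_A = -2.112 / 0.422 = -5.00 per mil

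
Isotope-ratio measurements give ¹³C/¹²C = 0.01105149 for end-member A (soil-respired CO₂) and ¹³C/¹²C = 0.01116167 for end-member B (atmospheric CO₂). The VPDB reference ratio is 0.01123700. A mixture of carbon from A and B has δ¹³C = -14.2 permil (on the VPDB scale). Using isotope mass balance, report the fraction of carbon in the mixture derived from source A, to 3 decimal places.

0.765

δ_A = (0.01105149/0.01123700 − 1)×1000 = (0.983491 − 1)×1000 = -16.509 permil
δ_B = (0.01116167/0.01123700 − 1)×1000 = (0.993296 − 1)×1000 = -6.704 permil
f_A = (δ_mix − δ_B)/(δ_A − δ_B) = (-14.2 − (-6.704))/(-16.509 − (-6.704))
f_A = -7.496 / -9.805 = 0.7645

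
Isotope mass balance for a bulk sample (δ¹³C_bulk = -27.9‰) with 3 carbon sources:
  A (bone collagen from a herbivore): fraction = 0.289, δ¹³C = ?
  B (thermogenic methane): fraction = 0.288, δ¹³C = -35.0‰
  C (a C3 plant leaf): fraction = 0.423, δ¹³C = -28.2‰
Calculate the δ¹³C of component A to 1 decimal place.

Isotope mass balance: δ_bulk = Σ fᵢ·δᵢ.
-27.9 = 0.289×δ_A + 0.288×(-35.0) + 0.423×(-28.2)
0.289·δ_A = -27.9 − (-22.009) = -5.891
δ_A = -5.891 / 0.289 = -20.39‰

-20.4‰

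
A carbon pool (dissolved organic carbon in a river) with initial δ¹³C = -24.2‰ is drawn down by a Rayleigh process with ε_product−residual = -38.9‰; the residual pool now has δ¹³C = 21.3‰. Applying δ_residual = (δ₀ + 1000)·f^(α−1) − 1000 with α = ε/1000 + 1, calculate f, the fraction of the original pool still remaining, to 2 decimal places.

0.31

α − 1 = ε/1000 = -0.0389
(δ_res + 1000)/(δ₀ + 1000) = (21.3 + 1000)/(-24.2 + 1000) = 1021.3/975.8 = 1.046628
f = 1.046628^(1/-0.0389) = exp(ln(1.046628)/-0.0389) = exp(0.04557/-0.0389)
f = exp(-1.1716) = 0.3099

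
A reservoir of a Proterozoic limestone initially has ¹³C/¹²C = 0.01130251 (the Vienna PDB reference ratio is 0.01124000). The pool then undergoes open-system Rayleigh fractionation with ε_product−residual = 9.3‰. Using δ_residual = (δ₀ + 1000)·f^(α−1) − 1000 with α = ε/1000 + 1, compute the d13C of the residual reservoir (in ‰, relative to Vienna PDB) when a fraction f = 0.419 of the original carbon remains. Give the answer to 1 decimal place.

δ₀ = (0.01130251/0.01124000 − 1)×1000 = (1.005561 − 1)×1000 = 5.561‰
α − 1 = ε/1000 = 0.0093
f^(α−1) = 0.419^(0.0093) = 0.991943
δ_res = (5.561 + 1000) × 0.991943 − 1000 = 997.459 − 1000 = -2.54‰

-2.5‰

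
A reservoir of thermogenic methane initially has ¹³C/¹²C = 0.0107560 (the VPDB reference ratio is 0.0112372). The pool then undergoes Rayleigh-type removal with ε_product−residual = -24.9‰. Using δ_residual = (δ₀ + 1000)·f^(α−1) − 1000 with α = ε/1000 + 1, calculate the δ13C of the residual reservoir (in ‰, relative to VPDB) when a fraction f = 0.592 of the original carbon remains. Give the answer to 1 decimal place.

-30.2‰

δ₀ = (0.0107560/0.0112372 − 1)×1000 = (0.957178 − 1)×1000 = -42.822‰
α − 1 = ε/1000 = -0.0249
f^(α−1) = 0.592^(-0.0249) = 1.013139
δ_res = (-42.822 + 1000) × 1.013139 − 1000 = 969.755 − 1000 = -30.25‰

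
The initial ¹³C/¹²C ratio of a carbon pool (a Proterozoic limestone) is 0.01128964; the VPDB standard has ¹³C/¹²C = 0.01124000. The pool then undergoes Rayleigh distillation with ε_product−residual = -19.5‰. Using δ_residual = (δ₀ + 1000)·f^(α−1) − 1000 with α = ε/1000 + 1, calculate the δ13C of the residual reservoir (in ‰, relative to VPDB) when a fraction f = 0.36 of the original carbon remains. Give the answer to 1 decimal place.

δ₀ = (0.01128964/0.01124000 − 1)×1000 = (1.004416 − 1)×1000 = 4.416‰
α − 1 = ε/1000 = -0.0195
f^(α−1) = 0.36^(-0.0195) = 1.020122
δ_res = (4.416 + 1000) × 1.020122 − 1000 = 1024.627 − 1000 = 24.63‰

24.6‰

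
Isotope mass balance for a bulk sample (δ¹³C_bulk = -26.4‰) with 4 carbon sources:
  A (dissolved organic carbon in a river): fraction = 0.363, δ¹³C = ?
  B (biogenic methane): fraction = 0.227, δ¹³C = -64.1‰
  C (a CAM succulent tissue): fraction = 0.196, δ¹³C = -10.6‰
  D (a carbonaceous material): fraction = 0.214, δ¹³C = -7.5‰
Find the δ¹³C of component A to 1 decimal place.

-22.5‰

Isotope mass balance: δ_bulk = Σ fᵢ·δᵢ.
-26.4 = 0.363×δ_A + 0.227×(-64.1) + 0.196×(-10.6) + 0.214×(-7.5)
0.363·δ_A = -26.4 − (-18.233) = -8.167
δ_A = -8.167 / 0.363 = -22.50‰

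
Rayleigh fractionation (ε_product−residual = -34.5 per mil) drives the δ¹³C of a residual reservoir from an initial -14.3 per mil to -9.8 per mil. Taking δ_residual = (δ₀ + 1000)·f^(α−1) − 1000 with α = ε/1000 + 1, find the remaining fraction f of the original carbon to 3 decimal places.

0.876

α − 1 = ε/1000 = -0.0345
(δ_res + 1000)/(δ₀ + 1000) = (-9.8 + 1000)/(-14.3 + 1000) = 990.2/985.7 = 1.004565
f = 1.004565^(1/-0.0345) = exp(ln(1.004565)/-0.0345) = exp(0.00455/-0.0345)
f = exp(-0.1320) = 0.8763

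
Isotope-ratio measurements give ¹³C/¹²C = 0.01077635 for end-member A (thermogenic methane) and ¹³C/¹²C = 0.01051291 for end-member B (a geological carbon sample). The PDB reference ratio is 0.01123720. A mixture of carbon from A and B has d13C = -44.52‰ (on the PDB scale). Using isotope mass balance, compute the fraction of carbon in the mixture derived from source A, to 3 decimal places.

δ_A = (0.01077635/0.01123720 − 1)×1000 = (0.958989 − 1)×1000 = -41.011‰
δ_B = (0.01051291/0.01123720 − 1)×1000 = (0.935545 − 1)×1000 = -64.455‰
f_A = (δ_mix − δ_B)/(δ_A − δ_B) = (-44.52 − (-64.455))/(-41.011 − (-64.455))
f_A = 19.935 / 23.444 = 0.8503

0.850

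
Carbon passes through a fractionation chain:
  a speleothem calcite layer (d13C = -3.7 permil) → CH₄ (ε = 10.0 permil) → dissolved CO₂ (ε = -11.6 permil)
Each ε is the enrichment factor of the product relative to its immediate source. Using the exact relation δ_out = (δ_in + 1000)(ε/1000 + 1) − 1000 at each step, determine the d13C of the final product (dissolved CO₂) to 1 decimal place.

-5.4 permil

step 1: δ = (-3.70 + 1000)·(10.0/1000 + 1) − 1000 = 6.26 permil
step 2: δ = (6.26 + 1000)·(-11.6/1000 + 1) − 1000 = -5.41 permil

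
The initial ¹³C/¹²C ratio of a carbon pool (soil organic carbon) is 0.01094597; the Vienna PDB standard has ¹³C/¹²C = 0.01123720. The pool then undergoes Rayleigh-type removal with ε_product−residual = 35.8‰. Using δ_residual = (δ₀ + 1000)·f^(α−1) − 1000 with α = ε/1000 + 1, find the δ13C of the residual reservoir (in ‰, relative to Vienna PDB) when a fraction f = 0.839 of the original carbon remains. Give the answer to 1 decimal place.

δ₀ = (0.01094597/0.01123720 − 1)×1000 = (0.974083 − 1)×1000 = -25.917‰
α − 1 = ε/1000 = 0.0358
f^(α−1) = 0.839^(0.0358) = 0.993735
δ_res = (-25.917 + 1000) × 0.993735 − 1000 = 967.981 − 1000 = -32.02‰

-32.0‰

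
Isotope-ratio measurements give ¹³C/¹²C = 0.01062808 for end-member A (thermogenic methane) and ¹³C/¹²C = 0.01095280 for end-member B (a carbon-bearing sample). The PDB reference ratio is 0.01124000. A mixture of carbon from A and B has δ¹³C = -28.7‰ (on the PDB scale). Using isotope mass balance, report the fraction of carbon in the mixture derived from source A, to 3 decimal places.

0.109

δ_A = (0.01062808/0.01124000 − 1)×1000 = (0.945559 − 1)×1000 = -54.441‰
δ_B = (0.01095280/0.01124000 − 1)×1000 = (0.974448 − 1)×1000 = -25.552‰
f_A = (δ_mix − δ_B)/(δ_A − δ_B) = (-28.7 − (-25.552))/(-54.441 − (-25.552))
f_A = -3.148 / -28.890 = 0.1090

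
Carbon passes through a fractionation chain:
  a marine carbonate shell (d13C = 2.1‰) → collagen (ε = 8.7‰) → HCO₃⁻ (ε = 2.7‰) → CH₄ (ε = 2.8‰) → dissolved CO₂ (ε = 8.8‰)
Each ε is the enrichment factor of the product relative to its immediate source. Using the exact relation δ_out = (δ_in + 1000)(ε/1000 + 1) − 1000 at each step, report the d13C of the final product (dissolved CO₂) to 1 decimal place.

25.3‰

step 1: δ = (2.10 + 1000)·(8.7/1000 + 1) − 1000 = 10.82‰
step 2: δ = (10.82 + 1000)·(2.7/1000 + 1) − 1000 = 13.55‰
step 3: δ = (13.55 + 1000)·(2.8/1000 + 1) − 1000 = 16.39‰
step 4: δ = (16.39 + 1000)·(8.8/1000 + 1) − 1000 = 25.33‰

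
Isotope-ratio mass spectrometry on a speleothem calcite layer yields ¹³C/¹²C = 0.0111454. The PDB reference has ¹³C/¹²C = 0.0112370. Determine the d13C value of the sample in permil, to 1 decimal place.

d13C = (R_sample / R_standard − 1) × 1000
R_sample / R_standard = 0.0111454 / 0.0112370 = 0.991848
d13C = (0.991848 − 1) × 1000 = -8.15 permil

-8.2 permil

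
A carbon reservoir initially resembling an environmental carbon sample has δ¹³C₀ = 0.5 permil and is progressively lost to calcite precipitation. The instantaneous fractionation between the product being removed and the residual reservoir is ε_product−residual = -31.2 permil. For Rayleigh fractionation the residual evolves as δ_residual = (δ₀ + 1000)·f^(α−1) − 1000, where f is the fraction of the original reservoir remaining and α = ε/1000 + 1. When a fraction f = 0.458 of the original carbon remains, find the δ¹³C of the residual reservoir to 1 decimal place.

Rayleigh residual: δ_res = (δ₀ + 1000)·f^(α−1) − 1000
α = ε/1000 + 1 = 0.96880, so α − 1 = -0.03120
f^(α−1) = 0.458^(-0.03120) = 1.024663
δ_res = (0.5 + 1000) × 1.024663 − 1000 = 1025.175 − 1000 = 25.18 permil

25.2 permil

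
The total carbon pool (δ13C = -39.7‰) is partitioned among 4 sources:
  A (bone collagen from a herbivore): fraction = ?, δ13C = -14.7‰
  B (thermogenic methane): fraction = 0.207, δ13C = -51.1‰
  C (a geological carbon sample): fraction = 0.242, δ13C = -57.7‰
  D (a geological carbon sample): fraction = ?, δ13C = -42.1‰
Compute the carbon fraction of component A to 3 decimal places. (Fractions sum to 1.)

Let f_A and f_D be the unknown fractions; fractions sum to 1 so f_A + f_D = 0.551.
Mass balance: Σ fᵢ·δᵢ = δ_bulk ⇒ f_A·(-14.7) + f_D·(-42.1) = -39.7 − (-24.541) = -15.159
Substitute f_D = 0.551 − f_A:
f_A·(-14.7 − -42.1) = -15.159 − 0.551×(-42.1) = 8.038
f_A = 8.038 / 27.4 = 0.2934

0.293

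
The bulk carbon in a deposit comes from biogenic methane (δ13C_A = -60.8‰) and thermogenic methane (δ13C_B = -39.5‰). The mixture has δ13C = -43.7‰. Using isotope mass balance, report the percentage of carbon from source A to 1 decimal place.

δ_mix = f_A·δ_A + (1 − f_A)·δ_B  ⇒  f_A = (δ_mix − δ_B)/(δ_A − δ_B)
f_A = (-43.7 − (-39.5)) / (-60.8 − (-39.5))
f_A = -4.2 / -21.3 = 0.1972

19.7%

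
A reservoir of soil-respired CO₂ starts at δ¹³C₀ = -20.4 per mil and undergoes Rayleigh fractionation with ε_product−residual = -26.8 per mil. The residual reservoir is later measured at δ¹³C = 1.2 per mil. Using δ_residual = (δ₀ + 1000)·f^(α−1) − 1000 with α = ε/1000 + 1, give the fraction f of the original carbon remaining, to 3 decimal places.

0.443

α − 1 = ε/1000 = -0.0268
(δ_res + 1000)/(δ₀ + 1000) = (1.2 + 1000)/(-20.4 + 1000) = 1001.2/979.6 = 1.022050
f = 1.022050^(1/-0.0268) = exp(ln(1.022050)/-0.0268) = exp(0.02181/-0.0268)
f = exp(-0.8138) = 0.4432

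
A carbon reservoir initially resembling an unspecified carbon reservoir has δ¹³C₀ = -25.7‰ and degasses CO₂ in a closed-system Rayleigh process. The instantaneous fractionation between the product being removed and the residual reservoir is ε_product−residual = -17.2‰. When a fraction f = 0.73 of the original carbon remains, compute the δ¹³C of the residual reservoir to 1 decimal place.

-20.4‰

Rayleigh residual: δ_res = (δ₀ + 1000)·f^(α−1) − 1000
α = ε/1000 + 1 = 0.98280, so α − 1 = -0.01720
f^(α−1) = 0.73^(-0.01720) = 1.005428
δ_res = (-25.7 + 1000) × 1.005428 − 1000 = 979.588 − 1000 = -20.41‰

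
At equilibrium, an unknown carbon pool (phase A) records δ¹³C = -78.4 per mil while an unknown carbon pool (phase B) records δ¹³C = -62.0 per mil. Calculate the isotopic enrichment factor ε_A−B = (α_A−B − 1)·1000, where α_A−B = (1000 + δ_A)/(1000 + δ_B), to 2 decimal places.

α_A−B = (1000 + -78.4) / (1000 + -62.0) = 921.6 / 938.0 = 0.982516
ε_A−B = (0.982516 − 1) × 1000 = -17.484 per mil
(The approximation ε ≈ δ_A − δ_B would give -16.4 per mil.)

-17.48 per mil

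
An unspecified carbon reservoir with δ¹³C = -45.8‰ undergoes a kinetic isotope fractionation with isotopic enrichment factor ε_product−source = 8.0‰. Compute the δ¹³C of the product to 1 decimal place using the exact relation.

-38.2‰

Exactly, δ_product = (δ_source + 1000)·(ε/1000 + 1) − 1000.
δ_product = (-45.8 + 1000) × (8.0/1000 + 1) − 1000
δ_product = -38.17‰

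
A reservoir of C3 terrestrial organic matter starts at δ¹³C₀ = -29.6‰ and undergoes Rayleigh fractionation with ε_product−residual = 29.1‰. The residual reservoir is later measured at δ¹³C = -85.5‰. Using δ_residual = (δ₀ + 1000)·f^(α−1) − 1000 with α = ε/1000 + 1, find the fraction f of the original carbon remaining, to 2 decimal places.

α − 1 = ε/1000 = 0.0291
(δ_res + 1000)/(δ₀ + 1000) = (-85.5 + 1000)/(-29.6 + 1000) = 914.5/970.4 = 0.942395
f = 0.942395^(1/0.0291) = exp(ln(0.942395)/0.0291) = exp(-0.05933/0.0291)
f = exp(-2.0389) = 0.1302

0.13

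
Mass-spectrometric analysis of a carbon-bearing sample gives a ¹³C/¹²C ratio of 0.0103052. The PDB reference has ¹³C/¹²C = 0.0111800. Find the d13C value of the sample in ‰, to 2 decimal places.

-78.25‰

d13C = (R_sample / R_standard − 1) × 1000
R_sample / R_standard = 0.0103052 / 0.0111800 = 0.921753
d13C = (0.921753 − 1) × 1000 = -78.247‰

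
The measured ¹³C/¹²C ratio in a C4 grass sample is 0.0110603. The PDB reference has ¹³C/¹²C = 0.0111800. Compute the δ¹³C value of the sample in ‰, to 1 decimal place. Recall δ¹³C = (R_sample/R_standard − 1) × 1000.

δ¹³C = (R_sample / R_standard − 1) × 1000
R_sample / R_standard = 0.0110603 / 0.0111800 = 0.989293
δ¹³C = (0.989293 − 1) × 1000 = -10.71‰

-10.7‰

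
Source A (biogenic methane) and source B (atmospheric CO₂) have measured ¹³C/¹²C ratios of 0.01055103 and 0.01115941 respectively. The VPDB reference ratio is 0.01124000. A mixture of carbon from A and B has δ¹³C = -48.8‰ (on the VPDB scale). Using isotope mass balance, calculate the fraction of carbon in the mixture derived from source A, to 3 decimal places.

0.769

δ_A = (0.01055103/0.01124000 − 1)×1000 = (0.938704 − 1)×1000 = -61.296‰
δ_B = (0.01115941/0.01124000 − 1)×1000 = (0.992830 − 1)×1000 = -7.170‰
f_A = (δ_mix − δ_B)/(δ_A − δ_B) = (-48.8 − (-7.170))/(-61.296 − (-7.170))
f_A = -41.630 / -54.126 = 0.7691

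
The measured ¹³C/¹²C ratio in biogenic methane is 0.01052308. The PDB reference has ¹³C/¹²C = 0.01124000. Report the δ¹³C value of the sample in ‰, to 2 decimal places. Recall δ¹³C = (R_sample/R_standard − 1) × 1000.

-63.78‰

δ¹³C = (R_sample / R_standard − 1) × 1000
R_sample / R_standard = 0.01052308 / 0.01124000 = 0.936217
δ¹³C = (0.936217 − 1) × 1000 = -63.783‰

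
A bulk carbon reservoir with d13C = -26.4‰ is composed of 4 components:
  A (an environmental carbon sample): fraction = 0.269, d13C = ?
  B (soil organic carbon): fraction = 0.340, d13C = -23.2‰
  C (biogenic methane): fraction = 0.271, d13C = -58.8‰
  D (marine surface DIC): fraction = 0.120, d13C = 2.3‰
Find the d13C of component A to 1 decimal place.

-10.6‰

Isotope mass balance: δ_bulk = Σ fᵢ·δᵢ.
-26.4 = 0.269×δ_A + 0.340×(-23.2) + 0.271×(-58.8) + 0.120×(2.3)
0.269·δ_A = -26.4 − (-23.547) = -2.853
δ_A = -2.853 / 0.269 = -10.61‰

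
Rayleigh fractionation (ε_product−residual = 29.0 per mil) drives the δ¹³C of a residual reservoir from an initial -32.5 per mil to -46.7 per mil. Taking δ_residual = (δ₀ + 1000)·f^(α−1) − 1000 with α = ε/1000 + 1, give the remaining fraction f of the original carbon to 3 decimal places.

α − 1 = ε/1000 = 0.0290
(δ_res + 1000)/(δ₀ + 1000) = (-46.7 + 1000)/(-32.5 + 1000) = 953.3/967.5 = 0.985323
f = 0.985323^(1/0.0290) = exp(ln(0.985323)/0.0290) = exp(-0.01479/0.0290)
f = exp(-0.5099) = 0.6006

0.601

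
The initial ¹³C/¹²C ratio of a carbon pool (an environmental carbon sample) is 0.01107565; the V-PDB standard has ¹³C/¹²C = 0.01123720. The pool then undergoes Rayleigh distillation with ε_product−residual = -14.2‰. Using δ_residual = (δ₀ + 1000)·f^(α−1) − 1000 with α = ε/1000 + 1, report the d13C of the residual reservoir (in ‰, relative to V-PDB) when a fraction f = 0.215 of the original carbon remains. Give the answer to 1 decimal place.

δ₀ = (0.01107565/0.01123720 − 1)×1000 = (0.985624 − 1)×1000 = -14.376‰
α − 1 = ε/1000 = -0.0142
f^(α−1) = 0.215^(-0.0142) = 1.022067
δ_res = (-14.376 + 1000) × 1.022067 − 1000 = 1007.373 − 1000 = 7.37‰

7.4‰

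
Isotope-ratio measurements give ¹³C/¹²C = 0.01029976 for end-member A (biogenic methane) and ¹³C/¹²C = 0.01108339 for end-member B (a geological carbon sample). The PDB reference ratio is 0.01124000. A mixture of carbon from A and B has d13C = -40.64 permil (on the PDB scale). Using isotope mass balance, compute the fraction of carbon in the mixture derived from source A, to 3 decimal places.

δ_A = (0.01029976/0.01124000 − 1)×1000 = (0.916349 − 1)×1000 = -83.651 permil
δ_B = (0.01108339/0.01124000 − 1)×1000 = (0.986067 − 1)×1000 = -13.933 permil
f_A = (δ_mix − δ_B)/(δ_A − δ_B) = (-40.64 − (-13.933))/(-83.651 − (-13.933))
f_A = -26.707 / -69.718 = 0.3831

0.383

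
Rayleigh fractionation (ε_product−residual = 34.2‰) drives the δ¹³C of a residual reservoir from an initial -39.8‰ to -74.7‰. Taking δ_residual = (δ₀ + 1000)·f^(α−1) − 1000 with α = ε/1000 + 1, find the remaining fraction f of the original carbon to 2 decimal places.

α − 1 = ε/1000 = 0.0342
(δ_res + 1000)/(δ₀ + 1000) = (-74.7 + 1000)/(-39.8 + 1000) = 925.3/960.2 = 0.963653
f = 0.963653^(1/0.0342) = exp(ln(0.963653)/0.0342) = exp(-0.03702/0.0342)
f = exp(-1.0826) = 0.3387

0.34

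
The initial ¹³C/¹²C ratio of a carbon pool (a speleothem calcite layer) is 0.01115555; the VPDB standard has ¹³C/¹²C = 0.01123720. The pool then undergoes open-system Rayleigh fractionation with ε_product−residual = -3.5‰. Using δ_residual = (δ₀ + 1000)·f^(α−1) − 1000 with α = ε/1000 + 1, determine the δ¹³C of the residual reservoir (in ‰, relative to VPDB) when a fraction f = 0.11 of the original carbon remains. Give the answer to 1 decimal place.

0.4‰

δ₀ = (0.01115555/0.01123720 − 1)×1000 = (0.992734 − 1)×1000 = -7.266‰
α − 1 = ε/1000 = -0.0035
f^(α−1) = 0.11^(-0.0035) = 1.007755
δ_res = (-7.266 + 1000) × 1.007755 − 1000 = 1000.433 − 1000 = 0.43‰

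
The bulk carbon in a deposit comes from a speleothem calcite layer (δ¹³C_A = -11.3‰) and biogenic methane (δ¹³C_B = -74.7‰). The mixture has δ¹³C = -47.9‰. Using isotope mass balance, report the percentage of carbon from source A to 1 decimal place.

δ_mix = f_A·δ_A + (1 − f_A)·δ_B  ⇒  f_A = (δ_mix − δ_B)/(δ_A − δ_B)
f_A = (-47.9 − (-74.7)) / (-11.3 − (-74.7))
f_A = 26.8 / 63.4 = 0.4227

42.3%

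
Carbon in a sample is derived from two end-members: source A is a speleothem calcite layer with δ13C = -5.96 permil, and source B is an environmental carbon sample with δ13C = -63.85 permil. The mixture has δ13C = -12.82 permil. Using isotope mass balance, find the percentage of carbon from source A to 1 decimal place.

88.1%

δ_mix = f_A·δ_A + (1 − f_A)·δ_B  ⇒  f_A = (δ_mix − δ_B)/(δ_A − δ_B)
f_A = (-12.82 − (-63.85)) / (-5.96 − (-63.85))
f_A = 51.03 / 57.89 = 0.8815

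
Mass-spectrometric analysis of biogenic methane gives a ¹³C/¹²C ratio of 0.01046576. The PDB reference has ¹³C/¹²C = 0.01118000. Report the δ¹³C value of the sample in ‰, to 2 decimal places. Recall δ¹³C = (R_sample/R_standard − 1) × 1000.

-63.89‰

δ¹³C = (R_sample / R_standard − 1) × 1000
R_sample / R_standard = 0.01046576 / 0.01118000 = 0.936114
δ¹³C = (0.936114 − 1) × 1000 = -63.886‰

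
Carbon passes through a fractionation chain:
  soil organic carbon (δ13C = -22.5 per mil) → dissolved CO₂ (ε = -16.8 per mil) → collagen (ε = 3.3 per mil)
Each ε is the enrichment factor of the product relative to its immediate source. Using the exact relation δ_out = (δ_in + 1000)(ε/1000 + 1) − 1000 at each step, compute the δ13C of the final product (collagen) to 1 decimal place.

-35.8 per mil

step 1: δ = (-22.50 + 1000)·(-16.8/1000 + 1) − 1000 = -38.92 per mil
step 2: δ = (-38.92 + 1000)·(3.3/1000 + 1) − 1000 = -35.75 per mil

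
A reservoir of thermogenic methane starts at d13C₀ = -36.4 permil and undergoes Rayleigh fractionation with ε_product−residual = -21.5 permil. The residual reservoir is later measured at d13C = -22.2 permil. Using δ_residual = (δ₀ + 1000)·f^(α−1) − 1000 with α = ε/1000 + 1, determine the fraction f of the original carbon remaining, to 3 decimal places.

α − 1 = ε/1000 = -0.0215
(δ_res + 1000)/(δ₀ + 1000) = (-22.2 + 1000)/(-36.4 + 1000) = 977.8/963.6 = 1.014736
f = 1.014736^(1/-0.0215) = exp(ln(1.014736)/-0.0215) = exp(0.01463/-0.0215)
f = exp(-0.6804) = 0.5064

0.506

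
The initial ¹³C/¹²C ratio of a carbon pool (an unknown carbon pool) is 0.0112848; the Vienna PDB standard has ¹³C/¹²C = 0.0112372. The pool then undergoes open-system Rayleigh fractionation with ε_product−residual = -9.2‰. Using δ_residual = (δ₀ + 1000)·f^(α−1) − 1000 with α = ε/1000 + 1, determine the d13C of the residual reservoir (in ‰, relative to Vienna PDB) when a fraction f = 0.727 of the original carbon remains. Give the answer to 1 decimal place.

7.2‰

δ₀ = (0.0112848/0.0112372 − 1)×1000 = (1.004236 − 1)×1000 = 4.236‰
α − 1 = ε/1000 = -0.0092
f^(α−1) = 0.727^(-0.0092) = 1.002938
δ_res = (4.236 + 1000) × 1.002938 − 1000 = 1007.186 − 1000 = 7.19‰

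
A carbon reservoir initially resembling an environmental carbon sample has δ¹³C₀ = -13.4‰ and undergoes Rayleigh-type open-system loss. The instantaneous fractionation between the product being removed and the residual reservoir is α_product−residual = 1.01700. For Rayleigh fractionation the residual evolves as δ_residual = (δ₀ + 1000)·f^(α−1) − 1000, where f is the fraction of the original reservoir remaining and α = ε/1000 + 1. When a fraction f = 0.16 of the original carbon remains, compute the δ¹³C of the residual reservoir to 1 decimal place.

Rayleigh residual: δ_res = (δ₀ + 1000)·f^(α−1) − 1000
α − 1 = 0.01700
f^(α−1) = 0.16^(0.01700) = 0.969326
δ_res = (-13.4 + 1000) × 0.969326 − 1000 = 956.337 − 1000 = -43.66‰

-43.7‰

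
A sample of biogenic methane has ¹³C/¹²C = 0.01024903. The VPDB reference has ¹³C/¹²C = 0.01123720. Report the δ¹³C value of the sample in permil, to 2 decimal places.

δ¹³C = (R_sample / R_standard − 1) × 1000
R_sample / R_standard = 0.01024903 / 0.01123720 = 0.912063
δ¹³C = (0.912063 − 1) × 1000 = -87.937 permil

-87.94 permil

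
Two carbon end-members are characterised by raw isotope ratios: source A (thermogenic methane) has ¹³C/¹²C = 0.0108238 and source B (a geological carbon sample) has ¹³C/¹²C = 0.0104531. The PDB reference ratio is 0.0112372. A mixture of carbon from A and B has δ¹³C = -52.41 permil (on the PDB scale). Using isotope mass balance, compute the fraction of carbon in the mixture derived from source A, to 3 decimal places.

0.526

δ_A = (0.0108238/0.0112372 − 1)×1000 = (0.963211 − 1)×1000 = -36.789 permil
δ_B = (0.0104531/0.0112372 − 1)×1000 = (0.930223 − 1)×1000 = -69.777 permil
f_A = (δ_mix − δ_B)/(δ_A − δ_B) = (-52.41 − (-69.777))/(-36.789 − (-69.777))
f_A = 17.367 / 32.989 = 0.5265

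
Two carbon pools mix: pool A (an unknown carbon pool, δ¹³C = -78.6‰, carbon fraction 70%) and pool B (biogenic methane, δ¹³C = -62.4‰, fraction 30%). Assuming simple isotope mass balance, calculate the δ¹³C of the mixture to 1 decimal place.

-73.7‰

δ_mix = f_A·δ_A + f_B·δ_B
δ_mix = 0.70 × (-78.6) + 0.30 × (-62.4)
δ_mix = -55.02 + -18.72 = -73.74‰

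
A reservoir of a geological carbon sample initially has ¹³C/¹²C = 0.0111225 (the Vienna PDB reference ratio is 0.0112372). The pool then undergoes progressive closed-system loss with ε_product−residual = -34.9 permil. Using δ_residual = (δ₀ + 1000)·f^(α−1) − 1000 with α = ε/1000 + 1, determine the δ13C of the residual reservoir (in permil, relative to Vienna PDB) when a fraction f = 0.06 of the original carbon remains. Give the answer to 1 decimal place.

91.9 permil

δ₀ = (0.0111225/0.0112372 − 1)×1000 = (0.989793 − 1)×1000 = -10.207 permil
α − 1 = ε/1000 = -0.0349
f^(α−1) = 0.06^(-0.0349) = 1.103170
δ_res = (-10.207 + 1000) × 1.103170 − 1000 = 1091.910 − 1000 = 91.91 permil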